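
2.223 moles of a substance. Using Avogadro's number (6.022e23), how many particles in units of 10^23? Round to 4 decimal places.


N = n * NA, then divide by 1e23 for the requested units.
N / 1e23 = n * 6.022
N / 1e23 = 2.223 * 6.022
N / 1e23 = 13.386906, rounded to 4 dp:

13.3869


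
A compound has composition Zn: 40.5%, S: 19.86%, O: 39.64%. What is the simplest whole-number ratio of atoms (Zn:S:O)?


Assume 100 g of compound, divide each mass% by atomic mass to get moles, then normalize by the smallest to get a raw atom ratio.
Moles per 100 g: Zn: 40.5/65.38 = 0.6195, S: 19.86/32.065 = 0.6194, O: 39.64/15.999 = 2.4777
Raw ratio (divide by min = 0.6194): Zn: 1.0, S: 1.0, O: 4.0
Multiply by 1 to clear fractions: Zn: 1.0 ~= 1, S: 1.0 ~= 1, O: 4.0 ~= 4
Reduce by GCD to get the simplest whole-number ratio:

1:1:4


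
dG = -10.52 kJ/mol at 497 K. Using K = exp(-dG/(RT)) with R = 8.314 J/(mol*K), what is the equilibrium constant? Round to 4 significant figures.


dG is in kJ/mol; multiply by 1000 to match R in J/(mol*K).
RT = 8.314 * 497 = 4132.058 J/mol
exponent = -dG*1000 / (RT) = -(-10.52*1000) / 4132.058 = 2.54594684
K = exp(2.54594684)
K = 12.7553, rounded to 4 significant figures:

12.76


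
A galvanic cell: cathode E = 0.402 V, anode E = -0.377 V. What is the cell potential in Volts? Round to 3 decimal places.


Standard cell potential: E_cell = E_cathode - E_anode.
E_cell = 0.402 - (-0.377)
E_cell = 0.779 V, rounded to 3 dp:

0.779 V


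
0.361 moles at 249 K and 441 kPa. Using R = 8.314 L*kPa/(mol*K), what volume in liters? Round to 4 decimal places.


PV = nRT, solve for V = nRT / P.
nRT = 0.361 * 8.314 * 249 = 747.3371
V = 747.3371 / 441
V = 1.69464195 L, rounded to 4 dp:

1.6946 L


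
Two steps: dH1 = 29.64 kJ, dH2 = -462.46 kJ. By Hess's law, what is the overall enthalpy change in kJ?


Hess's law: enthalpy is a state function, so add the step enthalpies.
dH_total = dH1 + dH2 = 29.64 + (-462.46)
dH_total = -432.82 kJ:

-432.82 kJ


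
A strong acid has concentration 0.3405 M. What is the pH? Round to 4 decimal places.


A strong acid dissociates completely, so [H+] equals the given concentration.
pH = -log10([H+]) = -log10(0.3405)
pH = 0.46788288, rounded to 4 dp:

0.4679


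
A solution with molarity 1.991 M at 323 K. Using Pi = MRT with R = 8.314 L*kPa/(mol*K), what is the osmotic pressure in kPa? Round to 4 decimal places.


Osmotic pressure (van't Hoff): Pi = M*R*T.
RT = 8.314 * 323 = 2685.422
Pi = 1.991 * 2685.422
Pi = 5346.675202 kPa, rounded to 4 dp:

5346.6752 kPa


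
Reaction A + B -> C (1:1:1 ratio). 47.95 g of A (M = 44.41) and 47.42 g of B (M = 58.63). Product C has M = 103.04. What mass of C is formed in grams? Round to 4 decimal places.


Find moles of each reactant; the smaller value is the limiting reagent in a 1:1:1 reaction, so moles_C equals moles of the limiter.
n_A = mass_A / M_A = 47.95 / 44.41 = 1.079712 mol
n_B = mass_B / M_B = 47.42 / 58.63 = 0.808801 mol
Limiting reagent: B (smaller), n_limiting = 0.808801 mol
mass_C = n_limiting * M_C = 0.808801 * 103.04
mass_C = 83.33885504 g, rounded to 4 dp:

83.3389 g


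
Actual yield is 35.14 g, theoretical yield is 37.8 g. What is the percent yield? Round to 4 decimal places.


% yield = 100 * actual / theoretical
% yield = 100 * 35.14 / 37.8
% yield = 92.96296296 %, rounded to 4 dp:

92.9630 %


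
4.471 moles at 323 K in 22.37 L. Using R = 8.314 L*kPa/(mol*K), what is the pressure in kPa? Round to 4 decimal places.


PV = nRT, solve for P = nRT / V.
nRT = 4.471 * 8.314 * 323 = 12006.5218
P = 12006.5218 / 22.37
P = 536.72426464 kPa, rounded to 4 dp:

536.7243 kPa


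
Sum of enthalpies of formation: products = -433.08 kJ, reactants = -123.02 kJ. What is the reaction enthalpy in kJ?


dH_rxn = sum(dH_f products) - sum(dH_f reactants)
dH_rxn = -433.08 - (-123.02)
dH_rxn = -310.06 kJ:

-310.06 kJ


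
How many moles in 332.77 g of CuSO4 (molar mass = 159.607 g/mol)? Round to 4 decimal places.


n = mass / M
n = 332.77 / 159.607
n = 2.08493362 mol, rounded to 4 dp:

2.0849 mol


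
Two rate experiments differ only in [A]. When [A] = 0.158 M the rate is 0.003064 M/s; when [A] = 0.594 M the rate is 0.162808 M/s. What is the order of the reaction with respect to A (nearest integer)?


Rate is proportional to [A]^n, so rate2/rate1 = ([A]2/[A]1)^n. Take logs to solve for n.
rate2/rate1 = 0.162808 / 0.003064 = 53.1358
[A]2/[A]1 = 0.594 / 0.158 = 3.7595
n = ln(53.1358) / ln(3.7595) = 3.0
Nearest integer order:

3


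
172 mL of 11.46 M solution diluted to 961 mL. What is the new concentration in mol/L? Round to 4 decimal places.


Dilution: M1*V1 = M2*V2, solve for M2.
M2 = M1*V1 / V2
M2 = 11.46 * 172 / 961
M2 = 1971.12 / 961
M2 = 2.05111342 mol/L, rounded to 4 dp:

2.0511 mol/L


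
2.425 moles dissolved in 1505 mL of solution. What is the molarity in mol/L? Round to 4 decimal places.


Convert volume to liters: V_L = V_mL / 1000.
V_L = 1505 / 1000 = 1.505 L
M = n / V_L = 2.425 / 1.505
M = 1.61129568 mol/L, rounded to 4 dp:

1.6113 mol/L


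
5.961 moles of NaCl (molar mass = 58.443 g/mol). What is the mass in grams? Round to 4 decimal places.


mass = n * M
mass = 5.961 * 58.443
mass = 348.378723 g, rounded to 4 dp:

348.3787 g


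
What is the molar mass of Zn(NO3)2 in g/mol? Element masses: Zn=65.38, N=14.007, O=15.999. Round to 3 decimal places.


M = sum(count * atomic_mass) over atoms.
M = 1*65.38 + 2*14.007 + 6*15.999
M = 65.38 + 28.014 + 95.994
M = 189.388 g/mol, rounded to 3 dp:

189.388 g/mol


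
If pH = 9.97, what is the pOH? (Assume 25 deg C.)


At 25 deg C, pH + pOH = 14.
pOH = 14 - pH = 14 - 9.97
pOH = 4.03:

4.03


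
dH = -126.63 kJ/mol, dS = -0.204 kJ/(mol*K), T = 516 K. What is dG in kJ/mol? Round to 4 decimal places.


Gibbs: dG = dH - T*dS (consistent units, dS already in kJ/(mol*K)).
T*dS = 516 * -0.204 = -105.264
dG = -126.63 - (-105.264)
dG = -21.366 kJ/mol, rounded to 4 dp:

-21.3660 kJ/mol


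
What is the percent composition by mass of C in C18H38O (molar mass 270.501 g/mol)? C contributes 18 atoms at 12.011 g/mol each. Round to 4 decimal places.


pct = 100 * (n_elem * M_elem) / M_total
mass_contribution = 18 * 12.011 = 216.198 g/mol
pct = 100 * 216.198 / 270.501
pct = 79.925028 %, rounded to 4 dp:

79.9250 %


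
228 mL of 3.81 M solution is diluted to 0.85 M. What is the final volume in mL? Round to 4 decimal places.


Dilution: M1*V1 = M2*V2, solve for V2.
V2 = M1*V1 / M2
V2 = 3.81 * 228 / 0.85
V2 = 868.68 / 0.85
V2 = 1021.97647059 mL, rounded to 4 dp:

1021.9765 mL


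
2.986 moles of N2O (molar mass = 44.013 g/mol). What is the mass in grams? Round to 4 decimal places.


mass = n * M
mass = 2.986 * 44.013
mass = 131.422818 g, rounded to 4 dp:

131.4228 g


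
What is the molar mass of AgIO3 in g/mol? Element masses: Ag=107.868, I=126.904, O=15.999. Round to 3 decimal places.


M = sum(count * atomic_mass) over atoms.
M = 1*107.868 + 1*126.904 + 3*15.999
M = 107.868 + 126.904 + 47.997
M = 282.769 g/mol, rounded to 3 dp:

282.769 g/mol


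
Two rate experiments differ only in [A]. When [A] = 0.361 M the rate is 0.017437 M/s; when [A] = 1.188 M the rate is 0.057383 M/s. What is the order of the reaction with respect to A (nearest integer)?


Rate is proportional to [A]^n, so rate2/rate1 = ([A]2/[A]1)^n. Take logs to solve for n.
rate2/rate1 = 0.057383 / 0.017437 = 3.2909
[A]2/[A]1 = 1.188 / 0.361 = 3.2909
n = ln(3.2909) / ln(3.2909) = 1.0
Nearest integer order:

1


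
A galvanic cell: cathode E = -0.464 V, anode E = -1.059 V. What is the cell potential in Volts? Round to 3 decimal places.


Standard cell potential: E_cell = E_cathode - E_anode.
E_cell = -0.464 - (-1.059)
E_cell = 0.595 V, rounded to 3 dp:

0.595 V


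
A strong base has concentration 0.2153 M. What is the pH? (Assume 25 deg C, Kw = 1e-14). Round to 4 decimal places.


A strong base dissociates completely, so [OH-] equals the given concentration.
pOH = -log10([OH-]) = -log10(0.2153) = 0.666956
pH = 14 - pOH = 14 - 0.666956
pH = 13.333044, rounded to 4 dp:

13.3330


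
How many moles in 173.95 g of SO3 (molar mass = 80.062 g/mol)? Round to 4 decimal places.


n = mass / M
n = 173.95 / 80.062
n = 2.17269116 mol, rounded to 4 dp:

2.1727 mol


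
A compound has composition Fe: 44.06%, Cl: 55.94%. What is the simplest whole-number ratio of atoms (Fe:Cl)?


Assume 100 g of compound, divide each mass% by atomic mass to get moles, then normalize by the smallest to get a raw atom ratio.
Moles per 100 g: Fe: 44.06/55.845 = 0.789, Cl: 55.94/35.453 = 1.5779
Raw ratio (divide by min = 0.789): Fe: 1.0, Cl: 2.0
Multiply by 1 to clear fractions: Fe: 1.0 ~= 1, Cl: 2.0 ~= 2
Reduce by GCD to get the simplest whole-number ratio:

1:2


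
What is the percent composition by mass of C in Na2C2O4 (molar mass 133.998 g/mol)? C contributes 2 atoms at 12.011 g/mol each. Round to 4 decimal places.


pct = 100 * (n_elem * M_elem) / M_total
mass_contribution = 2 * 12.011 = 24.022 g/mol
pct = 100 * 24.022 / 133.998
pct = 17.92713324 %, rounded to 4 dp:

17.9271 %


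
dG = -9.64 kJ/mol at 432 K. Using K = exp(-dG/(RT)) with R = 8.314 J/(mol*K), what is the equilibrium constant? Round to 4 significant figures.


dG is in kJ/mol; multiply by 1000 to match R in J/(mol*K).
RT = 8.314 * 432 = 3591.648 J/mol
exponent = -dG*1000 / (RT) = -(-9.64*1000) / 3591.648 = 2.68400467
K = exp(2.68400467)
K = 14.643619, rounded to 4 significant figures:

14.64


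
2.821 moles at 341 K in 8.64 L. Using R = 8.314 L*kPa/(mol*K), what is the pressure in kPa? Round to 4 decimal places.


PV = nRT, solve for P = nRT / V.
nRT = 2.821 * 8.314 * 341 = 7997.7438
P = 7997.7438 / 8.64
P = 925.66479167 kPa, rounded to 4 dp:

925.6648 kPa


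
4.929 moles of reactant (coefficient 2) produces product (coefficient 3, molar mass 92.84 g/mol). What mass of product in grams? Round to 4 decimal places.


Use the coefficient ratio to convert reactant moles to product moles, then multiply by the product's molar mass.
moles_P = moles_R * (coeff_P / coeff_R) = 4.929 * (3/2) = 7.3935
mass_P = moles_P * M_P = 7.3935 * 92.84
mass_P = 686.41254 g, rounded to 4 dp:

686.4125 g


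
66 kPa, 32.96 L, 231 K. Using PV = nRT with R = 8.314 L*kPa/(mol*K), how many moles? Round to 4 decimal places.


PV = nRT, solve for n = PV / (RT).
PV = 66 * 32.96 = 2175.36
RT = 8.314 * 231 = 1920.534
n = 2175.36 / 1920.534
n = 1.13268497 mol, rounded to 4 dp:

1.1327 mol


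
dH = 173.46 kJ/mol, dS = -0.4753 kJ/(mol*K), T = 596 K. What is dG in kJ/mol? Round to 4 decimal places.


Gibbs: dG = dH - T*dS (consistent units, dS already in kJ/(mol*K)).
T*dS = 596 * -0.4753 = -283.2788
dG = 173.46 - (-283.2788)
dG = 456.7388 kJ/mol, rounded to 4 dp:

456.7388 kJ/mol


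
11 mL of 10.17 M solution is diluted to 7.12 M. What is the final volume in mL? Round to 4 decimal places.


Dilution: M1*V1 = M2*V2, solve for V2.
V2 = M1*V1 / M2
V2 = 10.17 * 11 / 7.12
V2 = 111.87 / 7.12
V2 = 15.71207865 mL, rounded to 4 dp:

15.7121 mL


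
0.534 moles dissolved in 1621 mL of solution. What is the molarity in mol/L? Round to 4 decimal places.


Convert volume to liters: V_L = V_mL / 1000.
V_L = 1621 / 1000 = 1.621 L
M = n / V_L = 0.534 / 1.621
M = 0.32942628 mol/L, rounded to 4 dp:

0.3294 mol/L


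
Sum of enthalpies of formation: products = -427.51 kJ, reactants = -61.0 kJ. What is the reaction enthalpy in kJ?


dH_rxn = sum(dH_f products) - sum(dH_f reactants)
dH_rxn = -427.51 - (-61.0)
dH_rxn = -366.51 kJ:

-366.51 kJ


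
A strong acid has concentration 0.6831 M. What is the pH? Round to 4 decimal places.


A strong acid dissociates completely, so [H+] equals the given concentration.
pH = -log10([H+]) = -log10(0.6831)
pH = 0.16551571, rounded to 4 dp:

0.1655


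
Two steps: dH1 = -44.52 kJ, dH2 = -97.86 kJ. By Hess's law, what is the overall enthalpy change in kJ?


Hess's law: enthalpy is a state function, so add the step enthalpies.
dH_total = dH1 + dH2 = -44.52 + (-97.86)
dH_total = -142.38 kJ:

-142.38 kJ


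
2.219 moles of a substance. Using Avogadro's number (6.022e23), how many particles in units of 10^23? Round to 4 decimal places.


N = n * NA, then divide by 1e23 for the requested units.
N / 1e23 = n * 6.022
N / 1e23 = 2.219 * 6.022
N / 1e23 = 13.362818, rounded to 4 dp:

13.3628


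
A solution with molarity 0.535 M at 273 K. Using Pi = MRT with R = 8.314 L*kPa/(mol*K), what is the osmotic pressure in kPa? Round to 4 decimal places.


Osmotic pressure (van't Hoff): Pi = M*R*T.
RT = 8.314 * 273 = 2269.722
Pi = 0.535 * 2269.722
Pi = 1214.30127 kPa, rounded to 4 dp:

1214.3013 kPa


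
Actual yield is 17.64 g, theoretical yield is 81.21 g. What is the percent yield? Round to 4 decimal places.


% yield = 100 * actual / theoretical
% yield = 100 * 17.64 / 81.21
% yield = 21.72146287 %, rounded to 4 dp:

21.7215 %


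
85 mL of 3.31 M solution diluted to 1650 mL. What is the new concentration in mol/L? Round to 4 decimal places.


Dilution: M1*V1 = M2*V2, solve for M2.
M2 = M1*V1 / V2
M2 = 3.31 * 85 / 1650
M2 = 281.35 / 1650
M2 = 0.17051515 mol/L, rounded to 4 dp:

0.1705 mol/L


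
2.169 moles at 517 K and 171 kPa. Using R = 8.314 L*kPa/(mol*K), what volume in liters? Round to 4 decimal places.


PV = nRT, solve for V = nRT / P.
nRT = 2.169 * 8.314 * 517 = 9323.0951
V = 9323.0951 / 171
V = 54.52102398 L, rounded to 4 dp:

54.5210 L


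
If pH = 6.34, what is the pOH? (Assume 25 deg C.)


At 25 deg C, pH + pOH = 14.
pOH = 14 - pH = 14 - 6.34
pOH = 7.66:

7.66


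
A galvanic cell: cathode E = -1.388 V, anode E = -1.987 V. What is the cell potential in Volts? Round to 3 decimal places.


Standard cell potential: E_cell = E_cathode - E_anode.
E_cell = -1.388 - (-1.987)
E_cell = 0.599 V, rounded to 3 dp:

0.599 V


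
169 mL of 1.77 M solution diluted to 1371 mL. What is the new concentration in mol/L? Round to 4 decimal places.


Dilution: M1*V1 = M2*V2, solve for M2.
M2 = M1*V1 / V2
M2 = 1.77 * 169 / 1371
M2 = 299.13 / 1371
M2 = 0.21818381 mol/L, rounded to 4 dp:

0.2182 mol/L


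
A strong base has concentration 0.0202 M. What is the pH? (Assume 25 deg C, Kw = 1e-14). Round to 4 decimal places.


A strong base dissociates completely, so [OH-] equals the given concentration.
pOH = -log10([OH-]) = -log10(0.0202) = 1.694649
pH = 14 - pOH = 14 - 1.694649
pH = 12.305351, rounded to 4 dp:

12.3054


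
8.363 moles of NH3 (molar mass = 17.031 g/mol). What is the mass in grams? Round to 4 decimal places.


mass = n * M
mass = 8.363 * 17.031
mass = 142.430253 g, rounded to 4 dp:

142.4303 g


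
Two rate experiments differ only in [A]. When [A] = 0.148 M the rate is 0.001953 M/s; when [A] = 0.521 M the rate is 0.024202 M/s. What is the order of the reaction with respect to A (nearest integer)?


Rate is proportional to [A]^n, so rate2/rate1 = ([A]2/[A]1)^n. Take logs to solve for n.
rate2/rate1 = 0.024202 / 0.001953 = 12.3922
[A]2/[A]1 = 0.521 / 0.148 = 3.5203
n = ln(12.3922) / ln(3.5203) = 2.0
Nearest integer order:

2


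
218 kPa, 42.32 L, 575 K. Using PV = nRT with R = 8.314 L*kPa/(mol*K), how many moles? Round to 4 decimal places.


PV = nRT, solve for n = PV / (RT).
PV = 218 * 42.32 = 9225.76
RT = 8.314 * 575 = 4780.55
n = 9225.76 / 4780.55
n = 1.92985326 mol, rounded to 4 dp:

1.9299 mol


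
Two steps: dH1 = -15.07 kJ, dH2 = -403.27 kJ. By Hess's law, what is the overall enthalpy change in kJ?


Hess's law: enthalpy is a state function, so add the step enthalpies.
dH_total = dH1 + dH2 = -15.07 + (-403.27)
dH_total = -418.34 kJ:

-418.34 kJ


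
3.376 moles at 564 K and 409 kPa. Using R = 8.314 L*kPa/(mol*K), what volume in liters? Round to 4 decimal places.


PV = nRT, solve for V = nRT / P.
nRT = 3.376 * 8.314 * 564 = 15830.3881
V = 15830.3881 / 409
V = 38.70510538 L, rounded to 4 dp:

38.7051 L


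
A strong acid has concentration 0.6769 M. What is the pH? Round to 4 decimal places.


A strong acid dissociates completely, so [H+] equals the given concentration.
pH = -log10([H+]) = -log10(0.6769)
pH = 0.16947549, rounded to 4 dp:

0.1695


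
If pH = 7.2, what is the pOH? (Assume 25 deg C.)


At 25 deg C, pH + pOH = 14.
pOH = 14 - pH = 14 - 7.2
pOH = 6.8:

6.80


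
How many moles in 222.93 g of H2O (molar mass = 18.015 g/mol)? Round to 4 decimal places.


n = mass / M
n = 222.93 / 18.015
n = 12.37468776 mol, rounded to 4 dp:

12.3747 mol


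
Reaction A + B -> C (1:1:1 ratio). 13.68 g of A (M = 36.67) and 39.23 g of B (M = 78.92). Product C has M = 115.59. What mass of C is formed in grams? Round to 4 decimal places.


Find moles of each reactant; the smaller value is the limiting reagent in a 1:1:1 reaction, so moles_C equals moles of the limiter.
n_A = mass_A / M_A = 13.68 / 36.67 = 0.373057 mol
n_B = mass_B / M_B = 39.23 / 78.92 = 0.497086 mol
Limiting reagent: A (smaller), n_limiting = 0.373057 mol
mass_C = n_limiting * M_C = 0.373057 * 115.59
mass_C = 43.12165863 g, rounded to 4 dp:

43.1217 g


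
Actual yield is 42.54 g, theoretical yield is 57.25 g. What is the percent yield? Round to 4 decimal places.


% yield = 100 * actual / theoretical
% yield = 100 * 42.54 / 57.25
% yield = 74.30567686 %, rounded to 4 dp:

74.3057 %


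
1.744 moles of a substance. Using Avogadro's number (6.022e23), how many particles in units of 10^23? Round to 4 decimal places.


N = n * NA, then divide by 1e23 for the requested units.
N / 1e23 = n * 6.022
N / 1e23 = 1.744 * 6.022
N / 1e23 = 10.502368, rounded to 4 dp:

10.5024


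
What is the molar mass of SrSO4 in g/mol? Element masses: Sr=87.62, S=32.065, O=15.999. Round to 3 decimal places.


M = sum(count * atomic_mass) over atoms.
M = 1*87.62 + 1*32.065 + 4*15.999
M = 87.62 + 32.065 + 63.996
M = 183.681 g/mol, rounded to 3 dp:

183.681 g/mol


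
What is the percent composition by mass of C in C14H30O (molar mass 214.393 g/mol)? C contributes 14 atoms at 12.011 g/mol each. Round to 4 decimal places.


pct = 100 * (n_elem * M_elem) / M_total
mass_contribution = 14 * 12.011 = 168.154 g/mol
pct = 100 * 168.154 / 214.393
pct = 78.43259808 %, rounded to 4 dp:

78.4326 %


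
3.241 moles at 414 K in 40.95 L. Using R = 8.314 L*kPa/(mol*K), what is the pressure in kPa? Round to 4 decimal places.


PV = nRT, solve for P = nRT / V.
nRT = 3.241 * 8.314 * 414 = 11155.509
P = 11155.509 / 40.95
P = 272.4178022 kPa, rounded to 4 dp:

272.4178 kPa


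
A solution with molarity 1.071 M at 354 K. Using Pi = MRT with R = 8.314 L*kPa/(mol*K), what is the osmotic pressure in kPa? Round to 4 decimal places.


Osmotic pressure (van't Hoff): Pi = M*R*T.
RT = 8.314 * 354 = 2943.156
Pi = 1.071 * 2943.156
Pi = 3152.120076 kPa, rounded to 4 dp:

3152.1201 kPa


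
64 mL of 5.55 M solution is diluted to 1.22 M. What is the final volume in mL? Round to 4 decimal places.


Dilution: M1*V1 = M2*V2, solve for V2.
V2 = M1*V1 / M2
V2 = 5.55 * 64 / 1.22
V2 = 355.2 / 1.22
V2 = 291.14754098 mL, rounded to 4 dp:

291.1475 mL


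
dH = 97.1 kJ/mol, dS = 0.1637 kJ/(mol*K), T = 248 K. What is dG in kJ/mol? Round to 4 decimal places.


Gibbs: dG = dH - T*dS (consistent units, dS already in kJ/(mol*K)).
T*dS = 248 * 0.1637 = 40.5976
dG = 97.1 - (40.5976)
dG = 56.5024 kJ/mol, rounded to 4 dp:

56.5024 kJ/mol


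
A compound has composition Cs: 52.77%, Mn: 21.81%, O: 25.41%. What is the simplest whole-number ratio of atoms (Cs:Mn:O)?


Assume 100 g of compound, divide each mass% by atomic mass to get moles, then normalize by the smallest to get a raw atom ratio.
Moles per 100 g: Cs: 52.77/132.905 = 0.3971, Mn: 21.81/54.938 = 0.397, O: 25.41/15.999 = 1.5882
Raw ratio (divide by min = 0.397): Cs: 1.0, Mn: 1.0, O: 4.001
Multiply by 1 to clear fractions: Cs: 1.0 ~= 1, Mn: 1.0 ~= 1, O: 4.001 ~= 4
Reduce by GCD to get the simplest whole-number ratio:

1:1:4


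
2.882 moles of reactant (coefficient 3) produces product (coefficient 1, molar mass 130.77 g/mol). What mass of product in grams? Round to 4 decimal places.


Use the coefficient ratio to convert reactant moles to product moles, then multiply by the product's molar mass.
moles_P = moles_R * (coeff_P / coeff_R) = 2.882 * (1/3) = 0.960667
mass_P = moles_P * M_P = 0.960667 * 130.77
mass_P = 125.62642359 g, rounded to 4 dp:

125.6264 g


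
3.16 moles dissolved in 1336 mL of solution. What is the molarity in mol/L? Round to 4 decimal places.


Convert volume to liters: V_L = V_mL / 1000.
V_L = 1336 / 1000 = 1.336 L
M = n / V_L = 3.16 / 1.336
M = 2.36526946 mol/L, rounded to 4 dp:

2.3653 mol/L


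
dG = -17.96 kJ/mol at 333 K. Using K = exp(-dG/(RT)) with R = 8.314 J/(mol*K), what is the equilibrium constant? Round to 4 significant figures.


dG is in kJ/mol; multiply by 1000 to match R in J/(mol*K).
RT = 8.314 * 333 = 2768.562 J/mol
exponent = -dG*1000 / (RT) = -(-17.96*1000) / 2768.562 = 6.4871222
K = exp(6.4871222)
K = 656.63099, rounded to 4 significant figures:

656.6


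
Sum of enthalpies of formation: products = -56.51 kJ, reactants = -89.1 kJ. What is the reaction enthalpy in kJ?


dH_rxn = sum(dH_f products) - sum(dH_f reactants)
dH_rxn = -56.51 - (-89.1)
dH_rxn = 32.59 kJ:

32.59 kJ


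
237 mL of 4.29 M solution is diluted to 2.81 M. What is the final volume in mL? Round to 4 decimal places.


Dilution: M1*V1 = M2*V2, solve for V2.
V2 = M1*V1 / M2
V2 = 4.29 * 237 / 2.81
V2 = 1016.73 / 2.81
V2 = 361.82562278 mL, rounded to 4 dp:

361.8256 mL


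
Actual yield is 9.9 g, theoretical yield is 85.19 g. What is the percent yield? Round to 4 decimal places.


% yield = 100 * actual / theoretical
% yield = 100 * 9.9 / 85.19
% yield = 11.62108229 %, rounded to 4 dp:

11.6211 %


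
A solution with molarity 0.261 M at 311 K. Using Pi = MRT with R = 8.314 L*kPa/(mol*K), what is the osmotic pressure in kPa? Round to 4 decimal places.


Osmotic pressure (van't Hoff): Pi = M*R*T.
RT = 8.314 * 311 = 2585.654
Pi = 0.261 * 2585.654
Pi = 674.855694 kPa, rounded to 4 dp:

674.8557 kPa


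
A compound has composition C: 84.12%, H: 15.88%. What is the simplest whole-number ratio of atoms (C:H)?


Assume 100 g of compound, divide each mass% by atomic mass to get moles, then normalize by the smallest to get a raw atom ratio.
Moles per 100 g: C: 84.12/12.011 = 7.0036, H: 15.88/1.008 = 15.754
Raw ratio (divide by min = 7.0036): C: 1.0, H: 2.249
Multiply by 4 to clear fractions: C: 4.0 ~= 4, H: 8.998 ~= 9
Reduce by GCD to get the simplest whole-number ratio:

4:9


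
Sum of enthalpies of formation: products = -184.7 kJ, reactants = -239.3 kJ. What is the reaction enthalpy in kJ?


dH_rxn = sum(dH_f products) - sum(dH_f reactants)
dH_rxn = -184.7 - (-239.3)
dH_rxn = 54.6 kJ:

54.60 kJ


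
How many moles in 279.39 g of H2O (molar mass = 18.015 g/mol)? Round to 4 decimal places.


n = mass / M
n = 279.39 / 18.015
n = 15.50874271 mol, rounded to 4 dp:

15.5087 mol


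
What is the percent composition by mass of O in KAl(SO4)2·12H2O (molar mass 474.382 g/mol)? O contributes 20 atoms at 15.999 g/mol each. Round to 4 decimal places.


pct = 100 * (n_elem * M_elem) / M_total
mass_contribution = 20 * 15.999 = 319.98 g/mol
pct = 100 * 319.98 / 474.382
pct = 67.45196909 %, rounded to 4 dp:

67.4520 %


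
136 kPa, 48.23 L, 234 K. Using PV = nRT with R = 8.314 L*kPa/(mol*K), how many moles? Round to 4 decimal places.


PV = nRT, solve for n = PV / (RT).
PV = 136 * 48.23 = 6559.28
RT = 8.314 * 234 = 1945.476
n = 6559.28 / 1945.476
n = 3.37155534 mol, rounded to 4 dp:

3.3716 mol


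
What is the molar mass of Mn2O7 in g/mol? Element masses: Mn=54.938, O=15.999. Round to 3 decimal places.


M = sum(count * atomic_mass) over atoms.
M = 2*54.938 + 7*15.999
M = 109.876 + 111.993
M = 221.869 g/mol, rounded to 3 dp:

221.869 g/mol


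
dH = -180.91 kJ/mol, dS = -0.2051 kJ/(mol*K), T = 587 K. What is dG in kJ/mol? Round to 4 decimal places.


Gibbs: dG = dH - T*dS (consistent units, dS already in kJ/(mol*K)).
T*dS = 587 * -0.2051 = -120.3937
dG = -180.91 - (-120.3937)
dG = -60.5163 kJ/mol, rounded to 4 dp:

-60.5163 kJ/mol


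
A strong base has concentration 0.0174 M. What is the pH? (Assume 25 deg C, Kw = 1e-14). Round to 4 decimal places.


A strong base dissociates completely, so [OH-] equals the given concentration.
pOH = -log10([OH-]) = -log10(0.0174) = 1.759451
pH = 14 - pOH = 14 - 1.759451
pH = 12.240549, rounded to 4 dp:

12.2405


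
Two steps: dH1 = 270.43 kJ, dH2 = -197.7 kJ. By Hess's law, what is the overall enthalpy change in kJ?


Hess's law: enthalpy is a state function, so add the step enthalpies.
dH_total = dH1 + dH2 = 270.43 + (-197.7)
dH_total = 72.73 kJ:

72.73 kJ


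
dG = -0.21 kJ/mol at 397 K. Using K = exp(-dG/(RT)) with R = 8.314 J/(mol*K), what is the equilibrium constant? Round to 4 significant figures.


dG is in kJ/mol; multiply by 1000 to match R in J/(mol*K).
RT = 8.314 * 397 = 3300.658 J/mol
exponent = -dG*1000 / (RT) = -(-0.21*1000) / 3300.658 = 0.06362368
K = exp(0.06362368)
K = 1.0656913, rounded to 4 significant figures:

1.066


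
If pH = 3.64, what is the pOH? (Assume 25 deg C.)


At 25 deg C, pH + pOH = 14.
pOH = 14 - pH = 14 - 3.64
pOH = 10.36:

10.36


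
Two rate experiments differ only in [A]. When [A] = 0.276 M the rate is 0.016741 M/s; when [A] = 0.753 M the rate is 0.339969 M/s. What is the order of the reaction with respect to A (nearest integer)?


Rate is proportional to [A]^n, so rate2/rate1 = ([A]2/[A]1)^n. Take logs to solve for n.
rate2/rate1 = 0.339969 / 0.016741 = 20.3076
[A]2/[A]1 = 0.753 / 0.276 = 2.7283
n = ln(20.3076) / ln(2.7283) = 3.0
Nearest integer order:

3


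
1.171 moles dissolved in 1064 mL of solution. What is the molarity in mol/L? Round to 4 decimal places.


Convert volume to liters: V_L = V_mL / 1000.
V_L = 1064 / 1000 = 1.064 L
M = n / V_L = 1.171 / 1.064
M = 1.10056391 mol/L, rounded to 4 dp:

1.1006 mol/L


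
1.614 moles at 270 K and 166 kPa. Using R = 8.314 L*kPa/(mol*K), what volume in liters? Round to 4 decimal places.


PV = nRT, solve for V = nRT / P.
nRT = 1.614 * 8.314 * 270 = 3623.0749
V = 3623.0749 / 166
V = 21.82575241 L, rounded to 4 dp:

21.8258 L


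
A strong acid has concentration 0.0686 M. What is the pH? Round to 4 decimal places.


A strong acid dissociates completely, so [H+] equals the given concentration.
pH = -log10([H+]) = -log10(0.0686)
pH = 1.16367588, rounded to 4 dp:

1.1637


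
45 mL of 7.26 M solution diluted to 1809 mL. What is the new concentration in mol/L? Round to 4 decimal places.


Dilution: M1*V1 = M2*V2, solve for M2.
M2 = M1*V1 / V2
M2 = 7.26 * 45 / 1809
M2 = 326.7 / 1809
M2 = 0.18059701 mol/L, rounded to 4 dp:

0.1806 mol/L


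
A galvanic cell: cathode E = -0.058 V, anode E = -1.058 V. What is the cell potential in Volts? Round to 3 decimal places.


Standard cell potential: E_cell = E_cathode - E_anode.
E_cell = -0.058 - (-1.058)
E_cell = 1.0 V, rounded to 3 dp:

1.000 V


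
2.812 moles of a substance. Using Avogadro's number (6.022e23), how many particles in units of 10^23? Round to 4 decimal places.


N = n * NA, then divide by 1e23 for the requested units.
N / 1e23 = n * 6.022
N / 1e23 = 2.812 * 6.022
N / 1e23 = 16.933864, rounded to 4 dp:

16.9339


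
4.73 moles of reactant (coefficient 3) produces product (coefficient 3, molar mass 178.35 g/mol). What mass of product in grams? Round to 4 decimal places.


Use the coefficient ratio to convert reactant moles to product moles, then multiply by the product's molar mass.
moles_P = moles_R * (coeff_P / coeff_R) = 4.73 * (3/3) = 4.73
mass_P = moles_P * M_P = 4.73 * 178.35
mass_P = 843.5955 g, rounded to 4 dp:

843.5955 g


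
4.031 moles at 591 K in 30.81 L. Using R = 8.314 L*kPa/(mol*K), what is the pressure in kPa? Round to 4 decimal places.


PV = nRT, solve for P = nRT / V.
nRT = 4.031 * 8.314 * 591 = 19806.6168
P = 19806.6168 / 30.81
P = 642.86325219 kPa, rounded to 4 dp:

642.8633 kPa


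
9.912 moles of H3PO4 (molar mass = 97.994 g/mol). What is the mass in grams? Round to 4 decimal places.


mass = n * M
mass = 9.912 * 97.994
mass = 971.316528 g, rounded to 4 dp:

971.3165 g


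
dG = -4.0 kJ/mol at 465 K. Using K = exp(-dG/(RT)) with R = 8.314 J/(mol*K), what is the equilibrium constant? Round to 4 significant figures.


dG is in kJ/mol; multiply by 1000 to match R in J/(mol*K).
RT = 8.314 * 465 = 3866.01 J/mol
exponent = -dG*1000 / (RT) = -(-4.0*1000) / 3866.01 = 1.03465847
K = exp(1.03465847)
K = 2.814145, rounded to 4 significant figures:

2.814


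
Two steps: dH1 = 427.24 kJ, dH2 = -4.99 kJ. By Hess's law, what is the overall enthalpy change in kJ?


Hess's law: enthalpy is a state function, so add the step enthalpies.
dH_total = dH1 + dH2 = 427.24 + (-4.99)
dH_total = 422.25 kJ:

422.25 kJ


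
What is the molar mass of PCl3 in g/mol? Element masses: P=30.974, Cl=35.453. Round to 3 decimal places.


M = sum(count * atomic_mass) over atoms.
M = 1*30.974 + 3*35.453
M = 30.974 + 106.359
M = 137.333 g/mol, rounded to 3 dp:

137.333 g/mol


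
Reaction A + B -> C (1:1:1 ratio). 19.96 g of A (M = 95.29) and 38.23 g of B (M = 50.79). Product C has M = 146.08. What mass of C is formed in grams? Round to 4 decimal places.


Find moles of each reactant; the smaller value is the limiting reagent in a 1:1:1 reaction, so moles_C equals moles of the limiter.
n_A = mass_A / M_A = 19.96 / 95.29 = 0.209466 mol
n_B = mass_B / M_B = 38.23 / 50.79 = 0.752707 mol
Limiting reagent: A (smaller), n_limiting = 0.209466 mol
mass_C = n_limiting * M_C = 0.209466 * 146.08
mass_C = 30.59879328 g, rounded to 4 dp:

30.5988 g


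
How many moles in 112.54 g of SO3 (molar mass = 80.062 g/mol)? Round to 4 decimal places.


n = mass / M
n = 112.54 / 80.062
n = 1.40566061 mol, rounded to 4 dp:

1.4057 mol


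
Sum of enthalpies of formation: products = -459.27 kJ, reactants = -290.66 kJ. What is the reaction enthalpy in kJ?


dH_rxn = sum(dH_f products) - sum(dH_f reactants)
dH_rxn = -459.27 - (-290.66)
dH_rxn = -168.61 kJ:

-168.61 kJ


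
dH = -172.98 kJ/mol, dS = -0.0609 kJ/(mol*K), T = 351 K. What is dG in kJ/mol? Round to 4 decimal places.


Gibbs: dG = dH - T*dS (consistent units, dS already in kJ/(mol*K)).
T*dS = 351 * -0.0609 = -21.3759
dG = -172.98 - (-21.3759)
dG = -151.6041 kJ/mol, rounded to 4 dp:

-151.6041 kJ/mol


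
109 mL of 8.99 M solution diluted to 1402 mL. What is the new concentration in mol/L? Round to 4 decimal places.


Dilution: M1*V1 = M2*V2, solve for M2.
M2 = M1*V1 / V2
M2 = 8.99 * 109 / 1402
M2 = 979.91 / 1402
M2 = 0.69893723 mol/L, rounded to 4 dp:

0.6989 mol/L


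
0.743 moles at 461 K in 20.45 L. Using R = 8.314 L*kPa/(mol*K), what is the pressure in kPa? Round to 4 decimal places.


PV = nRT, solve for P = nRT / V.
nRT = 0.743 * 8.314 * 461 = 2847.7362
P = 2847.7362 / 20.45
P = 139.25360391 kPa, rounded to 4 dp:

139.2536 kPa


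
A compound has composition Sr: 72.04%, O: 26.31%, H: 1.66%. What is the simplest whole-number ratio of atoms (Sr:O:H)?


Assume 100 g of compound, divide each mass% by atomic mass to get moles, then normalize by the smallest to get a raw atom ratio.
Moles per 100 g: Sr: 72.04/87.62 = 0.8222, O: 26.31/15.999 = 1.6445, H: 1.66/1.008 = 1.6468
Raw ratio (divide by min = 0.8222): Sr: 1.0, O: 2.0, H: 2.003
Multiply by 1 to clear fractions: Sr: 1.0 ~= 1, O: 2.0 ~= 2, H: 2.003 ~= 2
Reduce by GCD to get the simplest whole-number ratio:

1:2:2


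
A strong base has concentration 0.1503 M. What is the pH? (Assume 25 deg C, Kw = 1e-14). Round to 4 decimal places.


A strong base dissociates completely, so [OH-] equals the given concentration.
pOH = -log10([OH-]) = -log10(0.1503) = 0.823041
pH = 14 - pOH = 14 - 0.823041
pH = 13.176959, rounded to 4 dp:

13.1770


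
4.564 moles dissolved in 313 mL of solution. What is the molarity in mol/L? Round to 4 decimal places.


Convert volume to liters: V_L = V_mL / 1000.
V_L = 313 / 1000 = 0.313 L
M = n / V_L = 4.564 / 0.313
M = 14.58146965 mol/L, rounded to 4 dp:

14.5815 mol/L


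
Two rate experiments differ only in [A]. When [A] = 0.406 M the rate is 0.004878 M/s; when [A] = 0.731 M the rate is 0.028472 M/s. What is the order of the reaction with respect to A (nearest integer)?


Rate is proportional to [A]^n, so rate2/rate1 = ([A]2/[A]1)^n. Take logs to solve for n.
rate2/rate1 = 0.028472 / 0.004878 = 5.8368
[A]2/[A]1 = 0.731 / 0.406 = 1.8005
n = ln(5.8368) / ln(1.8005) = 3.0
Nearest integer order:

3


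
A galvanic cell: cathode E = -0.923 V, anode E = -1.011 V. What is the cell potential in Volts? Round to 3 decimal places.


Standard cell potential: E_cell = E_cathode - E_anode.
E_cell = -0.923 - (-1.011)
E_cell = 0.088 V, rounded to 3 dp:

0.088 V


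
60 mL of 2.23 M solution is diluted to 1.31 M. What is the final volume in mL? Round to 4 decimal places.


Dilution: M1*V1 = M2*V2, solve for V2.
V2 = M1*V1 / M2
V2 = 2.23 * 60 / 1.31
V2 = 133.8 / 1.31
V2 = 102.13740458 mL, rounded to 4 dp:

102.1374 mL


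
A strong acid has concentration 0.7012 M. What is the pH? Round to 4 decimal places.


A strong acid dissociates completely, so [H+] equals the given concentration.
pH = -log10([H+]) = -log10(0.7012)
pH = 0.15415809, rounded to 4 dp:

0.1542


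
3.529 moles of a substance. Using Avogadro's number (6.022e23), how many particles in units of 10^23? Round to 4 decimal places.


N = n * NA, then divide by 1e23 for the requested units.
N / 1e23 = n * 6.022
N / 1e23 = 3.529 * 6.022
N / 1e23 = 21.251638, rounded to 4 dp:

21.2516


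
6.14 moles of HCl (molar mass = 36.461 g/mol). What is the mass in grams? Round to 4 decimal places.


mass = n * M
mass = 6.14 * 36.461
mass = 223.87054 g, rounded to 4 dp:

223.8705 g


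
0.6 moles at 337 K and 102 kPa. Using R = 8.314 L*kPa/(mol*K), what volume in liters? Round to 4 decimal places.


PV = nRT, solve for V = nRT / P.
nRT = 0.6 * 8.314 * 337 = 1681.0908
V = 1681.0908 / 102
V = 16.48128235 L, rounded to 4 dp:

16.4813 L


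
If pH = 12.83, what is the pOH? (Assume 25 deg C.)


At 25 deg C, pH + pOH = 14.
pOH = 14 - pH = 14 - 12.83
pOH = 1.17:

1.17


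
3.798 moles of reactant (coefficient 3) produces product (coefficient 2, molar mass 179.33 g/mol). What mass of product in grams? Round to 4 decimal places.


Use the coefficient ratio to convert reactant moles to product moles, then multiply by the product's molar mass.
moles_P = moles_R * (coeff_P / coeff_R) = 3.798 * (2/3) = 2.532
mass_P = moles_P * M_P = 2.532 * 179.33
mass_P = 454.06356 g, rounded to 4 dp:

454.0636 g


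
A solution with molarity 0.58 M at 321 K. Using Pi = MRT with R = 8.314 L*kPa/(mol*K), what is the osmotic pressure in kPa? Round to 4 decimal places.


Osmotic pressure (van't Hoff): Pi = M*R*T.
RT = 8.314 * 321 = 2668.794
Pi = 0.58 * 2668.794
Pi = 1547.90052 kPa, rounded to 4 dp:

1547.9005 kPa


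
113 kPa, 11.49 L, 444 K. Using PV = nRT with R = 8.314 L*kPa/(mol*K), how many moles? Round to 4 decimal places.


PV = nRT, solve for n = PV / (RT).
PV = 113 * 11.49 = 1298.37
RT = 8.314 * 444 = 3691.416
n = 1298.37 / 3691.416
n = 0.35172682 mol, rounded to 4 dp:

0.3517 mol


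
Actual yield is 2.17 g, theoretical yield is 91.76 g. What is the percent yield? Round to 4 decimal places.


% yield = 100 * actual / theoretical
% yield = 100 * 2.17 / 91.76
% yield = 2.36486486 %, rounded to 4 dp:

2.3649 %


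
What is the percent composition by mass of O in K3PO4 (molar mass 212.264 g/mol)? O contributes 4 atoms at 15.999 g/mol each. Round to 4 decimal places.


pct = 100 * (n_elem * M_elem) / M_total
mass_contribution = 4 * 15.999 = 63.996 g/mol
pct = 100 * 63.996 / 212.264
pct = 30.14924811 %, rounded to 4 dp:

30.1492 %


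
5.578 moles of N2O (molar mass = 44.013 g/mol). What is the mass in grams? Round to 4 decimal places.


mass = n * M
mass = 5.578 * 44.013
mass = 245.504514 g, rounded to 4 dp:

245.5045 g


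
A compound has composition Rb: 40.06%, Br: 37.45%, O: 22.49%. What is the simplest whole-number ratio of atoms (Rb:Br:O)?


Assume 100 g of compound, divide each mass% by atomic mass to get moles, then normalize by the smallest to get a raw atom ratio.
Moles per 100 g: Rb: 40.06/85.468 = 0.4687, Br: 37.45/79.904 = 0.4687, O: 22.49/15.999 = 1.4057
Raw ratio (divide by min = 0.4687): Rb: 1.0, Br: 1.0, O: 2.999
Multiply by 1 to clear fractions: Rb: 1.0 ~= 1, Br: 1.0 ~= 1, O: 2.999 ~= 3
Reduce by GCD to get the simplest whole-number ratio:

1:1:3


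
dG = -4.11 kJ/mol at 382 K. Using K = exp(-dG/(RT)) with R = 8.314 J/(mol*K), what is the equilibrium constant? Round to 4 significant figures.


dG is in kJ/mol; multiply by 1000 to match R in J/(mol*K).
RT = 8.314 * 382 = 3175.948 J/mol
exponent = -dG*1000 / (RT) = -(-4.11*1000) / 3175.948 = 1.29410179
K = exp(1.29410179)
K = 3.6477181, rounded to 4 significant figures:

3.648


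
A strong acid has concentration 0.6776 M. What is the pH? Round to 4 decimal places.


A strong acid dissociates completely, so [H+] equals the given concentration.
pH = -log10([H+]) = -log10(0.6776)
pH = 0.1690266, rounded to 4 dp:

0.1690


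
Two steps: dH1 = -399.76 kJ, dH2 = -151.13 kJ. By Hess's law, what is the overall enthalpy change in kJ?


Hess's law: enthalpy is a state function, so add the step enthalpies.
dH_total = dH1 + dH2 = -399.76 + (-151.13)
dH_total = -550.89 kJ:

-550.89 kJ


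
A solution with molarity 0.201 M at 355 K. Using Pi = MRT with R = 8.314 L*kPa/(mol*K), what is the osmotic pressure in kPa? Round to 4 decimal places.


Osmotic pressure (van't Hoff): Pi = M*R*T.
RT = 8.314 * 355 = 2951.47
Pi = 0.201 * 2951.47
Pi = 593.24547 kPa, rounded to 4 dp:

593.2455 kPa


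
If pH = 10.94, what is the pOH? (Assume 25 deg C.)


At 25 deg C, pH + pOH = 14.
pOH = 14 - pH = 14 - 10.94
pOH = 3.06:

3.06


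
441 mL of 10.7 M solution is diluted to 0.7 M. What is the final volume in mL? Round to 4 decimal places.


Dilution: M1*V1 = M2*V2, solve for V2.
V2 = M1*V1 / M2
V2 = 10.7 * 441 / 0.7
V2 = 4718.7 / 0.7
V2 = 6741.0 mL, rounded to 4 dp:

6741.0000 mL


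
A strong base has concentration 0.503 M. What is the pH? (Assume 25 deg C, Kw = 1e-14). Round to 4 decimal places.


A strong base dissociates completely, so [OH-] equals the given concentration.
pOH = -log10([OH-]) = -log10(0.503) = 0.298432
pH = 14 - pOH = 14 - 0.298432
pH = 13.701568, rounded to 4 dp:

13.7016


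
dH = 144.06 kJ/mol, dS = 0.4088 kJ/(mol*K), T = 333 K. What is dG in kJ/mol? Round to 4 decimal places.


Gibbs: dG = dH - T*dS (consistent units, dS already in kJ/(mol*K)).
T*dS = 333 * 0.4088 = 136.1304
dG = 144.06 - (136.1304)
dG = 7.9296 kJ/mol, rounded to 4 dp:

7.9296 kJ/mol


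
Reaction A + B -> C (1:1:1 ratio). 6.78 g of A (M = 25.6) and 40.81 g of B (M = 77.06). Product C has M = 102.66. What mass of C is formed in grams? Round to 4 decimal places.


Find moles of each reactant; the smaller value is the limiting reagent in a 1:1:1 reaction, so moles_C equals moles of the limiter.
n_A = mass_A / M_A = 6.78 / 25.6 = 0.264844 mol
n_B = mass_B / M_B = 40.81 / 77.06 = 0.529587 mol
Limiting reagent: A (smaller), n_limiting = 0.264844 mol
mass_C = n_limiting * M_C = 0.264844 * 102.66
mass_C = 27.18888504 g, rounded to 4 dp:

27.1889 g


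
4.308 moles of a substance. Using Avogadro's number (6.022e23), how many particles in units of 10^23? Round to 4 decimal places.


N = n * NA, then divide by 1e23 for the requested units.
N / 1e23 = n * 6.022
N / 1e23 = 4.308 * 6.022
N / 1e23 = 25.942776, rounded to 4 dp:

25.9428


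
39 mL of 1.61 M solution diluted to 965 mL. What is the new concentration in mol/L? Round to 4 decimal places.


Dilution: M1*V1 = M2*V2, solve for M2.
M2 = M1*V1 / V2
M2 = 1.61 * 39 / 965
M2 = 62.79 / 965
M2 = 0.06506736 mol/L, rounded to 4 dp:

0.0651 mol/L
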